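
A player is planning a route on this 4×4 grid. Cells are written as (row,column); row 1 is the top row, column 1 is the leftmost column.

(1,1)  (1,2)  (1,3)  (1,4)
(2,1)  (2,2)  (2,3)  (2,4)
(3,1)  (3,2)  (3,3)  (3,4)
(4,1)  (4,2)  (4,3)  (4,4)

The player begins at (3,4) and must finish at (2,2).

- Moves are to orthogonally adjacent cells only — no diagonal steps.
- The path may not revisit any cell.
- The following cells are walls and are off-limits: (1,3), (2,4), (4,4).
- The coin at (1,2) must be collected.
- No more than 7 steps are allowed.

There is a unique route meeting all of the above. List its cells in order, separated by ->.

(3,4) -> (3,3) -> (3,2) -> (3,1) -> (2,1) -> (1,1) -> (1,2) -> (2,2)

The 7-move cap with required stops at (1,2) leaves no slack for detours.
Route from (3,4): 3× left (reaching (3,1)), 2× up (reaching (1,1)), right to (1,2), down to (2,2) — 7 moves in all.
Check: all required cells visited; 7 ≤ 7 moves.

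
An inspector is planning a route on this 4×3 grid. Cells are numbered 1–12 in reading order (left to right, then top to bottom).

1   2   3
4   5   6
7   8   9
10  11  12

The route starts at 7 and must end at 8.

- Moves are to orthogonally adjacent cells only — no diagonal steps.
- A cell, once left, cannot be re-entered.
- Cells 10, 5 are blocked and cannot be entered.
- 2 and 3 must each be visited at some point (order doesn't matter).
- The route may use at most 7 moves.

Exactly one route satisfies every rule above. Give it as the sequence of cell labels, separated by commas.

The 7-move cap with required stops at 2, 3 leaves no slack for detours.
Route from 7: 2× up (reaching 1), 2× right (reaching 3), 2× down (reaching 9), left to 8 — 7 moves in all.
Check: all required cells visited; 7 ≤ 7 moves.

7, 4, 1, 2, 3, 6, 9, 8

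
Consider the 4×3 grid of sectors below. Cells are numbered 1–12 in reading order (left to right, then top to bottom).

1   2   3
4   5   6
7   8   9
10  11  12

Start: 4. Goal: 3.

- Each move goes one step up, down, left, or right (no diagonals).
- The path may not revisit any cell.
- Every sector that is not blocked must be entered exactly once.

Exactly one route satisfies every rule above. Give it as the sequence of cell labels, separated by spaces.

4 1 2 5 8 7 10 11 12 9 6 3

Need to visit all 12 open cells exactly once, starting at 4 and ending at 3.
Cell 10 has only two open neighbours (7 and 11), so the path must pass straight through it: one of those is the cell it's entered from and the other is where it exits.
Route from 4: up 1 to 1, right 1 to 2, down 2 to 8, left 1 to 7, down 1 to 10, right 2 to 12, up 3 to 3 — 11 moves in all.
Check: all 12 open cells covered.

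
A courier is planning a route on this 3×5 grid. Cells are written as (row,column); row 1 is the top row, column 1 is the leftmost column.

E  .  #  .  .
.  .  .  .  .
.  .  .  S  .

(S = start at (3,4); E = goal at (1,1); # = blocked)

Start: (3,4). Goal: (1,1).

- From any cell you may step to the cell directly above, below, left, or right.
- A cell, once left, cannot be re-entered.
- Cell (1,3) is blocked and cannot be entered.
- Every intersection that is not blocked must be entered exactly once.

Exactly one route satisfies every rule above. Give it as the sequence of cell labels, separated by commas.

(3,4), (3,5), (2,5), (1,5), (1,4), (2,4), (2,3), (3,3), (3,2), (3,1), (2,1), (2,2), (1,2), (1,1)

Need to visit all 14 open cells exactly once, starting at (3,4) and ending at (1,1).
Cell (3,5) has only two open neighbours ((2,5) and (3,4)), so the path must pass straight through it: one of those is the cell it's entered from and the other is where it exits.
Route from (3,4): right 1 to (3,5), up 2 to (1,5), left 1 to (1,4), down 1 to (2,4), left 1 to (2,3), down 1 to (3,3), left 2 to (3,1), up 1 to (2,1), right 1 to (2,2), up 1 to (1,2), left 1 to (1,1) — 13 moves in all.
Check: all 14 open cells covered.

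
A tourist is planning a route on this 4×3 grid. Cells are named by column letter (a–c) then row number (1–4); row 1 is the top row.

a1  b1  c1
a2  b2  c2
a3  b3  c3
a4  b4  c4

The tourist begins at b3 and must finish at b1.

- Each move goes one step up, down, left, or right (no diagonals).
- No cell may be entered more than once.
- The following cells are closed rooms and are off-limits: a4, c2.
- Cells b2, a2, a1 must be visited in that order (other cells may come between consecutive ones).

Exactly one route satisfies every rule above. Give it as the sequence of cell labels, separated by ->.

The waypoints must appear in the order b2, a2, a1, with no cell reused.
Route from b3: up 1 to b2, left 1 to a2, up 1 to a1, right 1 to b1 — 4 moves in all.
Check: order respected (b2 at step 1, a2 at step 2, a1 at step 3).

b3 -> b2 -> a2 -> a1 -> b1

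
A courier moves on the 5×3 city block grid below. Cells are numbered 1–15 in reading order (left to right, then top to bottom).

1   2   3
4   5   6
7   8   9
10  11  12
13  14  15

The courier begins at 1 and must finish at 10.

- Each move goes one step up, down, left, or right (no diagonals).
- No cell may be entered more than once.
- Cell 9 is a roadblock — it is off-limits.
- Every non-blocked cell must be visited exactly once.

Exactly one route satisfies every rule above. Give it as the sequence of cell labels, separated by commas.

1, 2, 3, 6, 5, 4, 7, 8, 11, 12, 15, 14, 13, 10

Need to visit all 14 open cells exactly once, starting at 1 and ending at 10.
Cell 6 has only two open neighbours (3 and 5), so the path must pass straight through it: one of those is the cell it's entered from and the other is where it exits.
Route from 1: 2× right (reaching 3), down to 6, 2× left (reaching 4), down to 7, right to 8, down to 11, right to 12, down to 15, 2× left (reaching 13), up to 10 — 13 moves in all.
Check: all 14 open cells covered.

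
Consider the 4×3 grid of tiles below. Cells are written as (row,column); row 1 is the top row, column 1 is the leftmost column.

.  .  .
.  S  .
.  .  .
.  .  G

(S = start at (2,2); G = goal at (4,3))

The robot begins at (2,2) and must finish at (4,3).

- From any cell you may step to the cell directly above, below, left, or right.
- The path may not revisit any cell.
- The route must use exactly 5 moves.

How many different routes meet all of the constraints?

Need simple routes of exactly 5 moves from (2,2) to (4,3) (Manhattan distance 3, so 1 moves are spent on a detour and 1 undoing it).
Enumerating: (2,2) (1,2) (1,3) (2,3) (3,3) (4,3) | (2,2) (3,2) (3,1) (4,1) (4,2) (4,3) | (2,2) (2,1) (3,1) (4,1) (4,2) (4,3) | (2,2) (2,1) (3,1) (3,2) (4,2) (4,3) | (2,2) (2,1) (3,1) (3,2) (3,3) (4,3) | (2,2) (2,3) (3,3) (3,2) (4,2) (4,3).
That gives 6 routes.

6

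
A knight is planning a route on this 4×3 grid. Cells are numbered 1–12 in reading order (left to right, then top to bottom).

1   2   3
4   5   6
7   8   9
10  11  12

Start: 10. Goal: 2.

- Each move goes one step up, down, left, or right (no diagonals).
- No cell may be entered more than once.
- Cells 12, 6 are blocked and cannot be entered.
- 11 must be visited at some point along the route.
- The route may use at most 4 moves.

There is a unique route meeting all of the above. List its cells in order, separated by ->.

10 -> 11 -> 8 -> 5 -> 2

Any route must reach 11 and still end at 2 within 4 moves, so the order of the required stops is forced.
Route from 10: right 1 to 11, up 3 to 2 — 4 moves in all.
Check: all required cells visited; 4 ≤ 4 moves.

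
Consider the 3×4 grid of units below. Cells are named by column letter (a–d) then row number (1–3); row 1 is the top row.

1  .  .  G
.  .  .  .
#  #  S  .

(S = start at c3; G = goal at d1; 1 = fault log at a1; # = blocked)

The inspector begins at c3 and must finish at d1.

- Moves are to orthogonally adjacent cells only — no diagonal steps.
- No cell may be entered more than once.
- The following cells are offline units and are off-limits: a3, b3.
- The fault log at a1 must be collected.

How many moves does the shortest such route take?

7

Any route passes through a1 somewhere between c3 and d1. Summing Manhattan distances along the two legs (c3 → a1 → d1) gives a lower bound of 4 + 3 = 7 moves.
A route of 7 moves achieves this: c3 → c2 → b2 → a2 → a1 → b1 → c1 → d1.
Since 7 matches the lower bound, it is optimal.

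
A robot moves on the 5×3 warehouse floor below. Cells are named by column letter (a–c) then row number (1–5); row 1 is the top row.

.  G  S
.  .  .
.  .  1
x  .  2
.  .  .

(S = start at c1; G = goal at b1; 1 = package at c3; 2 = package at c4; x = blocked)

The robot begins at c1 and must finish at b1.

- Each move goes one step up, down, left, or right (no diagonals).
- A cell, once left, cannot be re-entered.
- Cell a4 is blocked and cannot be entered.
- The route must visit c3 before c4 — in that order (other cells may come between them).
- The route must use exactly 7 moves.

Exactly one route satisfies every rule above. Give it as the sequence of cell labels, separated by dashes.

c1 - c2 - c3 - c4 - b4 - b3 - b2 - b1

The waypoints must appear in the order c3, c4, with no cell reused.
Route from c1: 3× down (reaching c4), left to b4, 3× up (reaching b1) — 7 moves in all.
Check: order respected (1 at step 2, 2 at step 3); 7 moves as required.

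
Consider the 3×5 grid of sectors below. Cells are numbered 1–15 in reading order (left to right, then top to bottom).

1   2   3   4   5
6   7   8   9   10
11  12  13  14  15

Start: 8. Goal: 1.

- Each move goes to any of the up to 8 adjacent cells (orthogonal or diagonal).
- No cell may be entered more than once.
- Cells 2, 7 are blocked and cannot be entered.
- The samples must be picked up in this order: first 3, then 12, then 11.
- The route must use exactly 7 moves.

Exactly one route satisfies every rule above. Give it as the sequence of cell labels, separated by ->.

8 -> 3 -> 9 -> 13 -> 12 -> 11 -> 6 -> 1

The waypoints must appear in the order 3, 12, 11, with no cell reused.
Route from 8: up 1 to 3, down-right 1 to 9, down-left 1 to 13, left 2 to 11, up 2 to 1 — 7 moves in all.
Check: order respected (3 at step 1, 12 at step 4, 11 at step 5); 7 moves as required.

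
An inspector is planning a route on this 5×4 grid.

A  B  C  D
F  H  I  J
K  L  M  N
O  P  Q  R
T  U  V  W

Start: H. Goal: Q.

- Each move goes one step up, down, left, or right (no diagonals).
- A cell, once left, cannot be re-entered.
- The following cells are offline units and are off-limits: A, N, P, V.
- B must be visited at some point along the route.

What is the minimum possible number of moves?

5

Any route passes through B somewhere between H and Q. Summing Manhattan distances along the two legs (H → B → Q) gives a lower bound of 1 + 4 = 5 moves.
A route of 5 moves achieves this: H → B → C → I → M → Q.
Since 5 matches the lower bound, it is optimal.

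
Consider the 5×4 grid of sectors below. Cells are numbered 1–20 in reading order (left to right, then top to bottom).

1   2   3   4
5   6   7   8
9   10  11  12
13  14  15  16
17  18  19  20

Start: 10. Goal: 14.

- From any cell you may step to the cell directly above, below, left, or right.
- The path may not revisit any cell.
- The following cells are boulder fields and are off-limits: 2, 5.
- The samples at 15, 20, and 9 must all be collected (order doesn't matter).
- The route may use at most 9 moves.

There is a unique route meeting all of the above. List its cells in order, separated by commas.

10, 9, 13, 17, 18, 19, 20, 16, 15, 14

The budget equals the shortest possible length, so every move has to be on a shortest route through the required cells.
Route from 10: left to 9, 2× down (reaching 17), 3× right (reaching 20), up to 16, 2× left (reaching 14) — 9 moves in all.
Check: all required cells visited; 9 ≤ 9 moves.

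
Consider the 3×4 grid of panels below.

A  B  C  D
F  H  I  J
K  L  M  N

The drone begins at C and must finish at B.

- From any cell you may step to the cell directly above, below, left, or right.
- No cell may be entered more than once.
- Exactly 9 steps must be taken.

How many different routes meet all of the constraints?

Need simple routes of exactly 9 moves from C to B (Manhattan distance 1, so 4 moves are spent on a detour and 4 undoing it).
Branch systematically from the start, pruning whenever the remaining move budget drops below the Manhattan distance to B or differs from it in parity. Grouping the completions by first move — via I: 3; via D: 8 (no valid completion starts via B) — and summing: 3 + 8 = 11.
That gives 11 routes.

11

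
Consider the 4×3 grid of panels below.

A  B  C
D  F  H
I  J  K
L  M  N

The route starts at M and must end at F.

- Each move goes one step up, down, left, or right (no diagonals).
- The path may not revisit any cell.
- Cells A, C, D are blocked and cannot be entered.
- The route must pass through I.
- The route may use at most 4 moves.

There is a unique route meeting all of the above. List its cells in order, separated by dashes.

The 4-move cap with required stops at I leaves no slack for detours.
Route from M: left to L, up to I, right to J, up to F — 4 moves in all.
Check: all required cells visited; 4 ≤ 4 moves.

M - L - I - J - F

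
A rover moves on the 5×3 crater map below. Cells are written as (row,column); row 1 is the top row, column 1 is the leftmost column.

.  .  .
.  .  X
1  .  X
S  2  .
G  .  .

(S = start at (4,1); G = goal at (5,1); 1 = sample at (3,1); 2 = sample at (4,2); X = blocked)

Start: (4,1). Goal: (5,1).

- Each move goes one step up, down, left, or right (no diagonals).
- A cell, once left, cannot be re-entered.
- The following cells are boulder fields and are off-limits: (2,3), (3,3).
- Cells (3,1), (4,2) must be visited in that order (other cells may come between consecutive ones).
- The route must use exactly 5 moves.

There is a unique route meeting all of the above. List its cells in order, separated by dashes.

(4,1) - (3,1) - (3,2) - (4,2) - (5,2) - (5,1)

The waypoints must appear in the order (3,1), (4,2), with no cell reused.
Route from (4,1): up to (3,1), right to (3,2), 2× down (reaching (5,2)), left to (5,1) — 5 moves in all.
Check: order respected (1 at step 1, 2 at step 3); 5 moves as required.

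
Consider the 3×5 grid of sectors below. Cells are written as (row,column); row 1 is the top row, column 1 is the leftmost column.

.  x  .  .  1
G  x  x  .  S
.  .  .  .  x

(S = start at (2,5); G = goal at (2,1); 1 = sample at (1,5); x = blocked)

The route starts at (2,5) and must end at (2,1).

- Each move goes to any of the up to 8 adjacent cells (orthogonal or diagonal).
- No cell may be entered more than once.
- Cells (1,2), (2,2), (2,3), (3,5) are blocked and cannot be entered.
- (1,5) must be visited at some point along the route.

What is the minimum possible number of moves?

Any route passes through (1,5) somewhere between (2,5) and (2,1). Summing Chebyshev distances along the two legs ((2,5) → (1,5) → (2,1)) gives a lower bound of 1 + 4 = 5 moves.
A route of 5 moves achieves this: (2,5) → (1,5) → (2,4) → (3,3) → (3,2) → (2,1).
Since 5 matches the lower bound, it is optimal.

5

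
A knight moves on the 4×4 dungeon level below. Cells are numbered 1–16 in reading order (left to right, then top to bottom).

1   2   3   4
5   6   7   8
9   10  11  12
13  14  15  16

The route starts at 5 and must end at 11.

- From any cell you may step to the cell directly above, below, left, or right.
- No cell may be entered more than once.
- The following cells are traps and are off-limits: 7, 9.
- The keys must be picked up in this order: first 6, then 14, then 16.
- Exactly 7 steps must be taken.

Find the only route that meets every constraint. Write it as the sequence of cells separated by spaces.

5 6 10 14 15 16 12 11

The waypoints must appear in the order 6, 14, 16, with no cell reused.
Route from 5: right 1 to 6, down 2 to 14, right 2 to 16, up 1 to 12, left 1 to 11 — 7 moves in all.
Check: order respected (6 at step 1, 14 at step 3, 16 at step 5); 7 moves as required.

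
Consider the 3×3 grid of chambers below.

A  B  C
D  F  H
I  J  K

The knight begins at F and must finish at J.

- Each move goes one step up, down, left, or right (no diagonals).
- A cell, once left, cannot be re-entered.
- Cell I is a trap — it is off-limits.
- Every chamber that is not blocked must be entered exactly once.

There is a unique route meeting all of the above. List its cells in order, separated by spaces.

Need to visit all 8 open cells exactly once, starting at F and ending at J.
Route from F: left to D, up to A, 2× right (reaching C), 2× down (reaching K), left to J — 7 moves in all.
Check: all 8 open cells covered.

F D A B C H K J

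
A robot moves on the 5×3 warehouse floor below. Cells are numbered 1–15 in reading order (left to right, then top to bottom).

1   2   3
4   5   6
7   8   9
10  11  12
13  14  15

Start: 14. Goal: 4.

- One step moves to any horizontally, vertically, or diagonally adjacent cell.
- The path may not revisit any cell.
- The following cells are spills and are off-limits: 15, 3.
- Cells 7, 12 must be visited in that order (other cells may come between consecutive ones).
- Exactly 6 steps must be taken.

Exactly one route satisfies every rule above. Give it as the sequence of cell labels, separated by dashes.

14 - 10 - 7 - 11 - 12 - 8 - 4

The waypoints must appear in the order 7, 12, with no cell reused.
Route from 14: up-left to 10, up to 7, down-right to 11, right to 12, 2× up-left (reaching 4) — 6 moves in all.
Check: order respected (7 at step 2, 12 at step 4); 6 moves as required.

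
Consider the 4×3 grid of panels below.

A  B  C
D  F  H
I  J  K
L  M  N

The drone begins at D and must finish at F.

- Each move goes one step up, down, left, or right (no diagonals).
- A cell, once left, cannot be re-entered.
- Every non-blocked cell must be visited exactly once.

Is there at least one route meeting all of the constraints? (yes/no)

One route that works: D → A → B → C → H → K → N → M → L → I → J → F.

yes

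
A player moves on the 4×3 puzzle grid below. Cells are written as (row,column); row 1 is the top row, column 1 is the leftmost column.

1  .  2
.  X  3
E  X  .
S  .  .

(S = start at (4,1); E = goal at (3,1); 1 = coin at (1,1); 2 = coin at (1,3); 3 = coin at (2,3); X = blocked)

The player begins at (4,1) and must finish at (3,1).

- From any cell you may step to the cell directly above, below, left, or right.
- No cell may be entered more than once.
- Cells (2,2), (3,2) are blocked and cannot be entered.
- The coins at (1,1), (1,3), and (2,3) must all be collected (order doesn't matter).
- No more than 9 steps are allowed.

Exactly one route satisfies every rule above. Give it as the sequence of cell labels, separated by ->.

(4,1) -> (4,2) -> (4,3) -> (3,3) -> (2,3) -> (1,3) -> (1,2) -> (1,1) -> (2,1) -> (3,1)

Any route must reach (1,1), (1,3), and (2,3) and still end at (3,1) within 9 moves, so the order of the required stops is forced.
Route from (4,1): 2× right (reaching (4,3)), 3× up (reaching (1,3)), 2× left (reaching (1,1)), 2× down (reaching (3,1)) — 9 moves in all.
Check: all required cells visited; 9 ≤ 9 moves.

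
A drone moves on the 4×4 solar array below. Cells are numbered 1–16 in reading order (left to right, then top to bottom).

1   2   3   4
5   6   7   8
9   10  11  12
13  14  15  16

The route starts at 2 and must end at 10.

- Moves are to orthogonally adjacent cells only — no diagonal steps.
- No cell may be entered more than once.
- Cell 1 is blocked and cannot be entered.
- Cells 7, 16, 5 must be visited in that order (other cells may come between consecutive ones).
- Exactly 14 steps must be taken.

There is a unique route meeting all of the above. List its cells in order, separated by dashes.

2 - 3 - 4 - 8 - 7 - 11 - 12 - 16 - 15 - 14 - 13 - 9 - 5 - 6 - 10

The waypoints must appear in the order 7, 16, 5, with no cell reused.
Route from 2: 2× right (reaching 4), down to 8, left to 7, down to 11, right to 12, down to 16, 3× left (reaching 13), 2× up (reaching 5), right to 6, down to 10 — 14 moves in all.
Check: order respected (7 at step 4, 16 at step 7, 5 at step 12); 14 moves as required.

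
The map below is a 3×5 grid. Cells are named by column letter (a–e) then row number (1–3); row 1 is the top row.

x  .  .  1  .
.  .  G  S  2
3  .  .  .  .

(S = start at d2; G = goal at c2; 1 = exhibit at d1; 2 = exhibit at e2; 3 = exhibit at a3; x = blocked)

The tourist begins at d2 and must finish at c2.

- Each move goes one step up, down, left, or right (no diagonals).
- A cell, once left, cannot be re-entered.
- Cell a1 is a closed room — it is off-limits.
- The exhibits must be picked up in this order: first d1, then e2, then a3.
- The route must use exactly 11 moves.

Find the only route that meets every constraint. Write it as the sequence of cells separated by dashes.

The waypoints must appear in the order d1, e2, a3, with no cell reused.
Route from d2: up 1 to d1, right 1 to e1, down 2 to e3, left 4 to a3, up 1 to a2, right 2 to c2 — 11 moves in all.
Check: order respected (1 at step 1, 2 at step 3, 3 at step 8); 11 moves as required.

d2 - d1 - e1 - e2 - e3 - d3 - c3 - b3 - a3 - a2 - b2 - c2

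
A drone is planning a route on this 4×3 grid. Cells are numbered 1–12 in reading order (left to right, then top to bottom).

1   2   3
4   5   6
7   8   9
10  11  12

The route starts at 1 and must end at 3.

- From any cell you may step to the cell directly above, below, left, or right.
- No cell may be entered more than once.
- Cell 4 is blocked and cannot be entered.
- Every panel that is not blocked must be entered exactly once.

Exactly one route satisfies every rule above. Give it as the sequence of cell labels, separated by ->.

Need to visit all 11 open cells exactly once, starting at 1 and ending at 3.
Route from 1: right to 2, 2× down (reaching 8), left to 7, down to 10, 2× right (reaching 12), 3× up (reaching 3) — 10 moves in all.
Check: all 11 open cells covered.

1 -> 2 -> 5 -> 8 -> 7 -> 10 -> 11 -> 12 -> 9 -> 6 -> 3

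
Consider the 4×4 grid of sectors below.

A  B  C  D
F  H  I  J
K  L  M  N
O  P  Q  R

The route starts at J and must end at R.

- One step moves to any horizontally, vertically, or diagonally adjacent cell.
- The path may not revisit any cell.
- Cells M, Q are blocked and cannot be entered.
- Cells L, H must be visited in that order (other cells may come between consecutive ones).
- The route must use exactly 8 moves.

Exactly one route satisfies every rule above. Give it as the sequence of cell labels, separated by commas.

The waypoints must appear in the order L, H, with no cell reused.
Route from J: up-left to C, left to B, down-left to F, down-right to L, up to H, right to I, down-right to N, down to R — 8 moves in all.
Check: order respected (L at step 4, H at step 5); 8 moves as required.

J, C, B, F, L, H, I, N, R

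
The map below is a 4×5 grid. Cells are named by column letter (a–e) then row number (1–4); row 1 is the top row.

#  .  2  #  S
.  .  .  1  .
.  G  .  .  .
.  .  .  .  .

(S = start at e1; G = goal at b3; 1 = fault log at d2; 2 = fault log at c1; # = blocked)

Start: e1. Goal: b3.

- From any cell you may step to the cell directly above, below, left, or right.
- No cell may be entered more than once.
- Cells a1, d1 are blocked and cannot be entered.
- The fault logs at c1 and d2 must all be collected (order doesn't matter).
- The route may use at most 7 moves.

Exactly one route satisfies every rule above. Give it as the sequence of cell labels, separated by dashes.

Any route must reach c1 and d2 and still end at b3 within 7 moves, so the order of the required stops is forced.
Route from e1: down 1 to e2, left 2 to c2, up 1 to c1, left 1 to b1, down 2 to b3 — 7 moves in all.
Check: all required cells visited; 7 ≤ 7 moves.

e1 - e2 - d2 - c2 - c1 - b1 - b2 - b3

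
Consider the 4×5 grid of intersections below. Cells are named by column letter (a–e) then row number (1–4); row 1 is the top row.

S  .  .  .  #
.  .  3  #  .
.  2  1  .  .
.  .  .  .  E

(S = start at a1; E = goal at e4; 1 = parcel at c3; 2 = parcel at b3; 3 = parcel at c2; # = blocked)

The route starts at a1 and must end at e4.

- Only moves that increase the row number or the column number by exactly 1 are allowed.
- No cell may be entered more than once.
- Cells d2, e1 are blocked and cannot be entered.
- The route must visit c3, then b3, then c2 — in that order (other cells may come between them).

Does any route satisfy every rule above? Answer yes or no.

b3 lies to the left of c3, so going from c3 to b3 would need a leftward move — but moves only go right/down, so c3 cannot be visited before b3.

no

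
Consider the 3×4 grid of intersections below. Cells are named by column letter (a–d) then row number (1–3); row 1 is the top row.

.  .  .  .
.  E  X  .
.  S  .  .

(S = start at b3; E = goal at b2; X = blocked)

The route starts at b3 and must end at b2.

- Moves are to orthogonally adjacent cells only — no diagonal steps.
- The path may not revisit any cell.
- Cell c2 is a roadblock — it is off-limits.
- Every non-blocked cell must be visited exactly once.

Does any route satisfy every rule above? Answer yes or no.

no

Colour the cells like a checkerboard: each orthogonal step flips colour, so a Hamiltonian route alternates colours. Here there are 6 cells of one colour and 5 of the other, with start on the opposite colour to the goal — the counts and endpoints can't be arranged into an alternating sequence of length 11, so no Hamiltonian route exists.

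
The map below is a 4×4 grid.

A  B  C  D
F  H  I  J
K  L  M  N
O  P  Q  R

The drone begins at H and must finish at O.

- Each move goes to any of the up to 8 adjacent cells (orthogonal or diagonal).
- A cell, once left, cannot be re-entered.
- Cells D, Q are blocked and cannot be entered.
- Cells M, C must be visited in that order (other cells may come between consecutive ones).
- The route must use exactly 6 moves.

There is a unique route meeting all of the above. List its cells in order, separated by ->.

The waypoints must appear in the order M, C, with no cell reused.
Route from H: down-right 1 to M, up-right 1 to J, up-left 1 to C, down 1 to I, down-left 2 to O — 6 moves in all.
Check: order respected (M at step 1, C at step 3); 6 moves as required.

H -> M -> J -> C -> I -> L -> O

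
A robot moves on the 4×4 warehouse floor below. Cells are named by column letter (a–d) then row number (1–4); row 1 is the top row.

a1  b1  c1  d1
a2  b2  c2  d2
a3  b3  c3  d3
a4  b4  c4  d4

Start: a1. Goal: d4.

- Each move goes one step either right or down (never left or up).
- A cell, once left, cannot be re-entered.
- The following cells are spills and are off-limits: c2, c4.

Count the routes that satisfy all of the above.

A right/down-only route from a1 to d4 makes exactly 3 down-moves and 3 right-moves in some order.
With no other constraints that would be C(6,3) = 20 routes.
Subtract routes through each blocked cell (inclusion–exclusion for overlaps): − through c2: 9 − through c4: 10 + through c2&c4: 3 → 4.
That gives 4 routes.

4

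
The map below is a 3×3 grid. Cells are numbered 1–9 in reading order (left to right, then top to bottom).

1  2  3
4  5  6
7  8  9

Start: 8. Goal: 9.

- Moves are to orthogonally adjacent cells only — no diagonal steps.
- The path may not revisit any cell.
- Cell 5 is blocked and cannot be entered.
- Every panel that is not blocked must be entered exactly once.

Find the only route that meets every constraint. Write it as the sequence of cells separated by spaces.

Need to visit all 8 open cells exactly once, starting at 8 and ending at 9.
Cell 7 has only two open neighbours (4 and 8), so the path must pass straight through it: one of those is the cell it's entered from and the other is where it exits.
Route from 8: left 1 to 7, up 2 to 1, right 2 to 3, down 2 to 9 — 7 moves in all.
Check: all 8 open cells covered.

8 7 4 1 2 3 6 9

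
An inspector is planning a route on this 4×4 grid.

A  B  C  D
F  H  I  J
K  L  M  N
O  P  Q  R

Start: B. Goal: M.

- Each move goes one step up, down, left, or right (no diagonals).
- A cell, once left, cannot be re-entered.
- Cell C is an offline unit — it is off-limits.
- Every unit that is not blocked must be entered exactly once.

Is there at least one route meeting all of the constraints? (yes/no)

no

Cell D has only one open neighbour but is neither the start nor the goal, so a Hamiltonian route would have to both enter and leave it through the same neighbour — impossible without revisiting.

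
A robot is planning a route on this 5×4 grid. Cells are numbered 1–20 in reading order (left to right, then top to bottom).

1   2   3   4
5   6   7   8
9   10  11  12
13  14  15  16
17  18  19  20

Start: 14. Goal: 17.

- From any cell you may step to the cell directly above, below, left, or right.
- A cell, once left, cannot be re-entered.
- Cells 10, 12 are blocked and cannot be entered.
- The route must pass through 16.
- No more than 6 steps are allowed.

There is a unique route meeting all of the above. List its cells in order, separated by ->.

14 -> 15 -> 16 -> 20 -> 19 -> 18 -> 17

The 6-move cap with required stops at 16 leaves no slack for detours.
Route from 14: 2× right (reaching 16), down to 20, 3× left (reaching 17) — 6 moves in all.
Check: all required cells visited; 6 ≤ 6 moves.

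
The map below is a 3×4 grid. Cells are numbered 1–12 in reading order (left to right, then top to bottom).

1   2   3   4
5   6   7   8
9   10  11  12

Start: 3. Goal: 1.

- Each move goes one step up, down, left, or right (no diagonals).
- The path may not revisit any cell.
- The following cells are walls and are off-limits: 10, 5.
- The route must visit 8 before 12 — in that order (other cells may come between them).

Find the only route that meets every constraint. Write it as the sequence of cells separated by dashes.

The waypoints must appear in the order 8, 12, with no cell reused.
Route from 3: right to 4, 2× down (reaching 12), left to 11, up to 7, left to 6, up to 2, left to 1 — 8 moves in all.
Check: order respected (8 at step 2, 12 at step 3).

3 - 4 - 8 - 12 - 11 - 7 - 6 - 2 - 1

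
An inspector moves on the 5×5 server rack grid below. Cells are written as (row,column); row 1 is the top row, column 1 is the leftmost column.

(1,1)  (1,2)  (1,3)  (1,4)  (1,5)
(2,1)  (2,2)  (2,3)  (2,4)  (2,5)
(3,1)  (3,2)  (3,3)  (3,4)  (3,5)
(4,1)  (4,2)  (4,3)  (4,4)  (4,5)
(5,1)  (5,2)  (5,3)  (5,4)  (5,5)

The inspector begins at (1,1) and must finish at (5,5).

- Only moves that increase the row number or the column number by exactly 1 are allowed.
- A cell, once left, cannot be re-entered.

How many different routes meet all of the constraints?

A right/down-only route from (1,1) to (5,5) makes exactly 4 down-moves and 4 right-moves in some order.
With no other constraints that would be C(8,4) = 70 routes.
That gives 70 routes.

70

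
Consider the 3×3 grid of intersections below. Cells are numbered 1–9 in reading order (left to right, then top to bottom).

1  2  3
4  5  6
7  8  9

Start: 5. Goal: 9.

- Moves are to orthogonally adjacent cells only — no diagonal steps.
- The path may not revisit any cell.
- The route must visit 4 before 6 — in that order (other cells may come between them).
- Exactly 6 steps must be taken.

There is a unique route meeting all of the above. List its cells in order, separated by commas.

5, 4, 1, 2, 3, 6, 9

The waypoints must appear in the order 4, 6, with no cell reused.
Route from 5: left 1 to 4, up 1 to 1, right 2 to 3, down 2 to 9 — 6 moves in all.
Check: order respected (4 at step 1, 6 at step 5); 6 moves as required.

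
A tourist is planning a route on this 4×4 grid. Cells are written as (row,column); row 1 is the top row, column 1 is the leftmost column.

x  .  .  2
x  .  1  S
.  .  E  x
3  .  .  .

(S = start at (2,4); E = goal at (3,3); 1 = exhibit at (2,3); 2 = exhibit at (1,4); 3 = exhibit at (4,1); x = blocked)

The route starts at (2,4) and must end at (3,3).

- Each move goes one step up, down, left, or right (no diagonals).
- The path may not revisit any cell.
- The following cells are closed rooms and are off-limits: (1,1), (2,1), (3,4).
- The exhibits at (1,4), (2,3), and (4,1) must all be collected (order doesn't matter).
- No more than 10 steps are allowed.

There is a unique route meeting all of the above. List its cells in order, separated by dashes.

(2,4) - (1,4) - (1,3) - (2,3) - (2,2) - (3,2) - (3,1) - (4,1) - (4,2) - (4,3) - (3,3)

The 10-move cap with required stops at (1,4), (2,3), (4,1) leaves no slack for detours.
Route from (2,4): up 1 to (1,4), left 1 to (1,3), down 1 to (2,3), left 1 to (2,2), down 1 to (3,2), left 1 to (3,1), down 1 to (4,1), right 2 to (4,3), up 1 to (3,3) — 10 moves in all.
Check: all required cells visited; 10 ≤ 10 moves.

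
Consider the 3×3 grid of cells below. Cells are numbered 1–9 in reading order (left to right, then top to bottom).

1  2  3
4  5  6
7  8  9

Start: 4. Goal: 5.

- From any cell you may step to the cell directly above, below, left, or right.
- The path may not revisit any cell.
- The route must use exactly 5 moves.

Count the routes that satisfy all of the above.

Need simple routes of exactly 5 moves from 4 to 5 (Manhattan distance 1, so 2 moves are spent on a detour and 2 undoing it).
Enumerating: 4 1 2 3 6 5 | 4 7 8 9 6 5.
That gives 2 routes.

2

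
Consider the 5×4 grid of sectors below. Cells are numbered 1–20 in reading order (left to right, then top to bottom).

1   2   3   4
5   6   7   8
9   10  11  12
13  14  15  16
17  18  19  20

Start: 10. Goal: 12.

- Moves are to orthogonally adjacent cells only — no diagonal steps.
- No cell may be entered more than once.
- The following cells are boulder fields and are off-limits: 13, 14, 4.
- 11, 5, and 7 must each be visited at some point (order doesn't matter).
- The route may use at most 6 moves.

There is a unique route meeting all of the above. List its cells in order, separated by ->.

The budget equals the shortest possible length, so every move has to be on a shortest route through the required cells.
Route from 10: left to 9, up to 5, 2× right (reaching 7), down to 11, right to 12 — 6 moves in all.
Check: all required cells visited; 6 ≤ 6 moves.

10 -> 9 -> 5 -> 6 -> 7 -> 11 -> 12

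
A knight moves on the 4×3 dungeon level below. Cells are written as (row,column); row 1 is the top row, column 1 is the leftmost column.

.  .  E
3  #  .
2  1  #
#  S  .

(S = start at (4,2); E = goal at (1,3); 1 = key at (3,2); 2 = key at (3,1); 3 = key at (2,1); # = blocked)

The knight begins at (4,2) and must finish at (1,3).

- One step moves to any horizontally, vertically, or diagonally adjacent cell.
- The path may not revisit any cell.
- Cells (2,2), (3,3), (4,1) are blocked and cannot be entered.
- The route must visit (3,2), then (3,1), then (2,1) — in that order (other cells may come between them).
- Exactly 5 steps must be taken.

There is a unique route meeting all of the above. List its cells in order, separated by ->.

(4,2) -> (3,2) -> (3,1) -> (2,1) -> (1,2) -> (1,3)

The waypoints must appear in the order (3,2), (3,1), (2,1), with no cell reused.
Route from (4,2): up 1 to (3,2), left 1 to (3,1), up 1 to (2,1), up-right 1 to (1,2), right 1 to (1,3) — 5 moves in all.
Check: order respected (1 at step 1, 2 at step 2, 3 at step 3); 5 moves as required.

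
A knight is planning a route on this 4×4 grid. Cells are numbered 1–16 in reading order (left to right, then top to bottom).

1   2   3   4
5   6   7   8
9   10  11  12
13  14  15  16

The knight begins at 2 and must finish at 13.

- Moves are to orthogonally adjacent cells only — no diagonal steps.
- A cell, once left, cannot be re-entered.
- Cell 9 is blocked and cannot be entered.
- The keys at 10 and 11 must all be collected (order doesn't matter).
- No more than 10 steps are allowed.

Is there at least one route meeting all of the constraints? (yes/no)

yes

One route that works: 2 → 6 → 10 → 11 → 15 → 14 → 13.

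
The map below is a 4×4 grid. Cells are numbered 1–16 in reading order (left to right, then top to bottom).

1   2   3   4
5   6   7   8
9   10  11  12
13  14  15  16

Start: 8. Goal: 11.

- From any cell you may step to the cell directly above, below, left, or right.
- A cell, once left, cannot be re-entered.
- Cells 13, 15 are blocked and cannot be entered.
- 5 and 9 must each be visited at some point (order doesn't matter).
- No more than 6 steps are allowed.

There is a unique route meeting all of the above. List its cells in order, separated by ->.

8 -> 7 -> 6 -> 5 -> 9 -> 10 -> 11

The budget equals the shortest possible length, so every move has to be on a shortest route through the required cells.
Route from 8: left 3 to 5, down 1 to 9, right 2 to 11 — 6 moves in all.
Check: all required cells visited; 6 ≤ 6 moves.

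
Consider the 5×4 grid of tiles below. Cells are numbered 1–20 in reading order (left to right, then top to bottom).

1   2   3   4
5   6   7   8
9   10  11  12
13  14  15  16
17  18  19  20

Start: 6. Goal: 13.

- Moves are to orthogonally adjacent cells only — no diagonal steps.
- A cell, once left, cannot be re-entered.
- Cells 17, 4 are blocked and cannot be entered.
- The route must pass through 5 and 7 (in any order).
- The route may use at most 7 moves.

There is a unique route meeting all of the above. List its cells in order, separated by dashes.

6 - 7 - 3 - 2 - 1 - 5 - 9 - 13

Any route must reach 5 and 7 and still end at 13 within 7 moves, so the order of the required stops is forced.
Route from 6: right to 7, up to 3, 2× left (reaching 1), 3× down (reaching 13) — 7 moves in all.
Check: all required cells visited; 7 ≤ 7 moves.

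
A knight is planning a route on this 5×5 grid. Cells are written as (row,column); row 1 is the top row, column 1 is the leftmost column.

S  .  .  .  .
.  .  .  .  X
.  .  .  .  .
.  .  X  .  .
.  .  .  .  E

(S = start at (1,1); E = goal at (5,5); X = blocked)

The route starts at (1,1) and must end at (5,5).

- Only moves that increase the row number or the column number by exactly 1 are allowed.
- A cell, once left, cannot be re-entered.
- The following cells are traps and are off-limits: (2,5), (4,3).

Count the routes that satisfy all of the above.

A right/down-only route from (1,1) to (5,5) makes exactly 4 down-moves and 4 right-moves in some order.
With no other constraints that would be C(8,4) = 70 routes.
Subtract routes through each blocked cell (inclusion–exclusion for overlaps): − through (2,5): 5 − through (4,3): 30 → 35.
That gives 35 routes.

35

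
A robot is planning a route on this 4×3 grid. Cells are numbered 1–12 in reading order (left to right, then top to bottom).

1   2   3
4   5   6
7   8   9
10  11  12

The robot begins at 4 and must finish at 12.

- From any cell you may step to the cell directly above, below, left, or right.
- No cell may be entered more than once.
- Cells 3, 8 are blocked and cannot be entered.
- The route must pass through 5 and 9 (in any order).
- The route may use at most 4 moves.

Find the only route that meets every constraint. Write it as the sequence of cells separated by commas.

4, 5, 6, 9, 12

The 4-move cap with required stops at 5, 9 leaves no slack for detours.
Route from 4: right 2 to 6, down 2 to 12 — 4 moves in all.
Check: all required cells visited; 4 ≤ 4 moves.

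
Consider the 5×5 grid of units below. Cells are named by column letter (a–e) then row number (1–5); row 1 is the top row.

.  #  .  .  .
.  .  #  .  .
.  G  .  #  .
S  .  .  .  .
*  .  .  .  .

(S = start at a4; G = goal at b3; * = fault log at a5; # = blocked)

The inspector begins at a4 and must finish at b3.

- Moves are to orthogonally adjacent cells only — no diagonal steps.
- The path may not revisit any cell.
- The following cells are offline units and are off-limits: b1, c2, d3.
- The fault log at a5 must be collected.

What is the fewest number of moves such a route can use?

4

Any route passes through a5 somewhere between a4 and b3. Summing Manhattan distances along the two legs (a4 → a5 → b3) gives a lower bound of 1 + 3 = 4 moves.
A route of 4 moves achieves this: a4 → a5 → b5 → b4 → b3.
Since 4 matches the lower bound, it is optimal.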